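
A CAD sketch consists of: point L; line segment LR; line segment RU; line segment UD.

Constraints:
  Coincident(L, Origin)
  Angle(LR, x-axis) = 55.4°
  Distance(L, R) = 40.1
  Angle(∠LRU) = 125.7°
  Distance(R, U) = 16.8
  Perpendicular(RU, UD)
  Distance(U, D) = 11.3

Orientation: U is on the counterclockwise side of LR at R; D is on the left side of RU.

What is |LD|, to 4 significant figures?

45.48

L is at the origin; LR runs at 55.4° with length 40.1, so R = 40.1·(cos 55.4°, sin 55.4°) = (22.77, 33.01). ∠LRU = 125.7°, so RU runs at 55.4° + (180° − 125.7°) = 109.7° from the x-axis; with |RU| = 16.8, U = R + 16.8·(cos 109.7°, sin 109.7°) = (17.11, 48.82). RU ⟂ UD; with |UD| = 11.3 on the left of RU, D = U + 11.3·(-0.9415, -0.3371) = (6.469, 45.02). Then |LD| = |D − L| = 45.48.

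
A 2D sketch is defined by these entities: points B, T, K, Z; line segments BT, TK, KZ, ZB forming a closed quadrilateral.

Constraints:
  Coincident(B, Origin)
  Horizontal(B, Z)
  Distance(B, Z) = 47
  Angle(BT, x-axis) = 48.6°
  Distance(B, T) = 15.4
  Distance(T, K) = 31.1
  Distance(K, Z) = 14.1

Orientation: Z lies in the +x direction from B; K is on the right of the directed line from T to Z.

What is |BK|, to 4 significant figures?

35.68

Checks: |TK| = 31.10 ✓; |KZ| = 14.10 ✓.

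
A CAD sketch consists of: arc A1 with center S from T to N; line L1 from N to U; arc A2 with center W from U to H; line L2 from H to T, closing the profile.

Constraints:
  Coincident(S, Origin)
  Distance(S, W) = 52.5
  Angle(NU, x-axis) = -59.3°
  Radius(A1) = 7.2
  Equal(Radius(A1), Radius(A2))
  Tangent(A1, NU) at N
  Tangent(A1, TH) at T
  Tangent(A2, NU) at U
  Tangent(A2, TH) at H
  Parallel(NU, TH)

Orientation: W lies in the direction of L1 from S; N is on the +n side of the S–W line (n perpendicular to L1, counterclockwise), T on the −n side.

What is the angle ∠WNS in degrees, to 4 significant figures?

82.19°

S is at the origin and W lies 52.5 along u from S, so W = 52.5·u = (26.80, -45.14). Tangency of A1 to both parallel lines with radius 7.2 puts N and T at S ± 7.2·n: N = (6.191, 3.676), T = (-6.191, -3.676). Then cos ∠WNS = NW·NS / (|NW||NS|), giving 82.19°.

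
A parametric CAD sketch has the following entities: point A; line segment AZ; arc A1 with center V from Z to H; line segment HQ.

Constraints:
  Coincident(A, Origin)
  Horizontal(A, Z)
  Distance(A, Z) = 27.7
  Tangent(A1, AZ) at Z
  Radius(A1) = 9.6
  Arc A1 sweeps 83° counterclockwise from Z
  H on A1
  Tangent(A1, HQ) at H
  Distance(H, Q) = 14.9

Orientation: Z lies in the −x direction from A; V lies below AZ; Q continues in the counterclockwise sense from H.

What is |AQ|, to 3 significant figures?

45.4

A is at the origin; A and Z share the same y with |AZ| = 27.7 and Z on the −x side, so Z = (-27.7, 0.00). Since A1 is tangent to AZ there, VZ ⟂ AZ, so V = Z + (0, -9.6) = (-27.7, -9.60). On A1, Z sits at bearing 90° from V; an 83° counterclockwise sweep puts H at bearing 173°, so H = V + 9.6·(cos 173°, sin 173°) = (-37.2, -8.43). A1 meets HQ tangentially, so VH is at right angles to HQ, so HQ runs along (−sin 173°, cos 173°); with |HQ| = 14.9, Q = (-39.0, -23.2). Then |AQ| = |Q − A| = 45.4.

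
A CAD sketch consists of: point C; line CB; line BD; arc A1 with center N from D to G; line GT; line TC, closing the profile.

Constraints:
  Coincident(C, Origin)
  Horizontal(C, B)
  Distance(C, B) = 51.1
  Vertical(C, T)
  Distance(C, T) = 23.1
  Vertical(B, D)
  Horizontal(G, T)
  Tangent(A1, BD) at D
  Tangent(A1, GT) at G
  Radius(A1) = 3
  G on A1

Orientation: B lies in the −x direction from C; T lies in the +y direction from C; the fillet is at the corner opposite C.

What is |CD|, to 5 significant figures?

54.911

C is at the origin; C and B share the same y with |CB| = 51.1 and B on the −x side, so B = (-51.100, 0.0000). C and T share the same x with |CT| = 23.1 and T on the +y side, so T = (0.0000, 23.100). The virtual corner opposite C is at (-51.100, 23.100). Since A1 is tangent to BD there, ND ⟂ BD and tangency of A1 to GT means the radius NG is perpendicular to GT, with radius 3.0, so the center N sits 3.0 in from both sides at N = (-48.100, 20.100). That places the tangent points at D = (-51.100, 20.100) on BD and G = (-48.100, 23.100) on GT. Then |CD| = |D − C| = 54.911.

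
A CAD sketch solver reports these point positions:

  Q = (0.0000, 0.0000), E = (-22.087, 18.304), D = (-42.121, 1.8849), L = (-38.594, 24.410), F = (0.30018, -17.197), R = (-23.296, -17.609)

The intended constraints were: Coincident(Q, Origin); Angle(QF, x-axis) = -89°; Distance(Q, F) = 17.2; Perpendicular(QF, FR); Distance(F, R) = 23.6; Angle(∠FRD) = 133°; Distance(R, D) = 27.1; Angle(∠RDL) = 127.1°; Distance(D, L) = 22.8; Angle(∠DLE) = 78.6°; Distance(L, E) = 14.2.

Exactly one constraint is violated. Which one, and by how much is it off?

Distance(L, E) = 14.2 — off by 3.40.

Q = (0.00, 0.00) ✓; QF at -89.00° ✓; |QF| = 17.20 ✓; ∠(QF, FR) = 90.00° ✓; |FR| = 23.60 ✓; ∠FRD = 133.0° ✓; |RD| = 27.10 ✓; ∠RDL = 127.1° ✓; |DL| = 22.80 ✓; ∠DLE = 78.60° ✓; |LE| = 17.60 ✗.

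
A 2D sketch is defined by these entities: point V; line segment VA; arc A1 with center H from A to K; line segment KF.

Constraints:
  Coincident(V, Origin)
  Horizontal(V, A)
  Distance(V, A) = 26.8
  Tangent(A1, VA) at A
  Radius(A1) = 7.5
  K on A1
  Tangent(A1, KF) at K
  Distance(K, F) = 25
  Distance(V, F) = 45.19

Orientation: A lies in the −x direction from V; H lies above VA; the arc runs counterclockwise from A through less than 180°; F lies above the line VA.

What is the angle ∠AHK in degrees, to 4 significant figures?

114.9°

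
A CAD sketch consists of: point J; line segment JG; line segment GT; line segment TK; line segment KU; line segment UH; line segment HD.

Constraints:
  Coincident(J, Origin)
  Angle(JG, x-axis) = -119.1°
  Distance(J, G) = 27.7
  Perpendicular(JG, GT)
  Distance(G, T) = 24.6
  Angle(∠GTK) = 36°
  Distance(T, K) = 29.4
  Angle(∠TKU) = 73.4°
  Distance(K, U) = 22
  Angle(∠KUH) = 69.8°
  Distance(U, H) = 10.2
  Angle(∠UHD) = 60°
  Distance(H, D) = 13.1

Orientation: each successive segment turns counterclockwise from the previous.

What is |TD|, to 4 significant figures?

28.72

J is at the origin; JG runs at -119.1° with length 27.7, so G = (-13.47, -24.20). JG is perpendicular to GT, so GT runs at -29.10°; with |GT| = 24.6, T = (8.023, -36.17). ∠GTK = 36.0° gives TK at 114.9° from the x-axis; with |TK| = 29.4, K = (-4.355, -9.500). ∠TKU = 73.4° gives KU at -138.5° from the x-axis; with |KU| = 22.0, U = (-20.83, -24.08). ∠KUH = 69.8° gives UH at -28.30° from the x-axis; with |UH| = 10.2, H = (-11.85, -28.91). ∠UHD = 60.0° gives HD at 91.70° from the x-axis; with |HD| = 13.1, D = (-12.24, -15.82). Then |TD| = |D − T| = 28.72.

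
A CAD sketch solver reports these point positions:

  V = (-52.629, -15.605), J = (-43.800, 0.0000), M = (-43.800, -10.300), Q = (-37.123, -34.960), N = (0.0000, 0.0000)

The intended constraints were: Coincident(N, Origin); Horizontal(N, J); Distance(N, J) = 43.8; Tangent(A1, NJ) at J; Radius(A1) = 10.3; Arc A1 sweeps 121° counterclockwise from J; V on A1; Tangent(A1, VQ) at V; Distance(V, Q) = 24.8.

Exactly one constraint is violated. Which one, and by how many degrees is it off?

Tangent(A1, VQ) at V — off by 7.70°.

N = (0.00, 0.00) ✓; N.y = 0.00, J.y = 0.00 ✓; |NJ| = 43.80 ✓; ∠(MJ, JN) = 90.00° ✓; |MJ| = 10.30 ✓; bearing(M→V) − bearing(M→J) = 121.0° ✓; |MV| = 10.30 ✓; ∠(MV, VQ) = 82.30° ✗; |VQ| = 24.80 ✓.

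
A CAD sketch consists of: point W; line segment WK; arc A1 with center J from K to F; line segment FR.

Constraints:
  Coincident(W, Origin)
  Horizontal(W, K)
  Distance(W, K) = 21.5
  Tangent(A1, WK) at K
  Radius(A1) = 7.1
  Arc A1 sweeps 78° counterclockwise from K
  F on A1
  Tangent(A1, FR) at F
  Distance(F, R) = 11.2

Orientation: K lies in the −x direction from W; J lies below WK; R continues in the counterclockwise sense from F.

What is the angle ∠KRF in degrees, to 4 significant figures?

17.22°

On A1, K sits at bearing 90° from J; a 78° counterclockwise sweep puts F at bearing 168°, so F = J + 7.1·(cos 168°, sin 168°) = (-28.44, -5.624). Tangency of A1 to FR means the radius JF is perpendicular to FR, so FR runs along (−sin 168°, cos 168°); with |FR| = 11.2, R = (-30.77, -16.58). Then cos ∠KRF = RK·RF / (|RK||RF|), giving 17.22°.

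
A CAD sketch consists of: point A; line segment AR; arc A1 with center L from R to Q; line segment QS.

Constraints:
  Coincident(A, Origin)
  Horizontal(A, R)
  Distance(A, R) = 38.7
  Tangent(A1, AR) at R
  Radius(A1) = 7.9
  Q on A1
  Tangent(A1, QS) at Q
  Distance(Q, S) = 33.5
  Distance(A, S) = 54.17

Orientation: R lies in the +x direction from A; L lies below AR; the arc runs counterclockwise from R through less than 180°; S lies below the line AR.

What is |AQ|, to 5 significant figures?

32.040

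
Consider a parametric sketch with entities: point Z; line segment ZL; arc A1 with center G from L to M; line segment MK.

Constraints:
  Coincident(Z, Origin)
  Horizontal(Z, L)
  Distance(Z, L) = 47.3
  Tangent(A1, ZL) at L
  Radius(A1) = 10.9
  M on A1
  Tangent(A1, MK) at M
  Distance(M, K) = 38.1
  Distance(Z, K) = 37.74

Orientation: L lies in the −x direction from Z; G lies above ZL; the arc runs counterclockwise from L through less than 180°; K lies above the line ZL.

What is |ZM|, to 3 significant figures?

38.9

Checks: |GM| = 10.90 ✓; ∠(GM, MK) = 90.00° ✓; |MK| = 38.10 ✓; |ZK| = 37.74 ✓.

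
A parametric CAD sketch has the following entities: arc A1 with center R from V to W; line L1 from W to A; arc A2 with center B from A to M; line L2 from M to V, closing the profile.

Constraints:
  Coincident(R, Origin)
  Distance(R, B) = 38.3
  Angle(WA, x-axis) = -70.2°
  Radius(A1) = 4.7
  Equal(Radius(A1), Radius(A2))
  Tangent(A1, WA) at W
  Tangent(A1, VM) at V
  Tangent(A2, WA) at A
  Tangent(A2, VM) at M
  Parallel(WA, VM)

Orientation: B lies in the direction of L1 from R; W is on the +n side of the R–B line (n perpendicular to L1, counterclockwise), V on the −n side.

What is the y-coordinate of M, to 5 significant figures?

-37.628

Tangency of A1 to both parallel lines with radius 4.7 puts W and V at R ± 4.7·n: W = (4.4221, 1.5921), V = (-4.4221, -1.5921). Equal radii place A and M the same way about B: A = B + 4.7·n = (17.396, -34.444), M = B − 4.7·n = (8.5515, -37.628). So M.y = -37.628.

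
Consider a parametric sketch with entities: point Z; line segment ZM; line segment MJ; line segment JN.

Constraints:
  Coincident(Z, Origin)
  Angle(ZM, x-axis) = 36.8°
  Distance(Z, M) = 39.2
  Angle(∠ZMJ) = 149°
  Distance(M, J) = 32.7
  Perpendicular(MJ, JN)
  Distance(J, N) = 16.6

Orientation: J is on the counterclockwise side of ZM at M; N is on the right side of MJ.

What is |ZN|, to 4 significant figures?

75.82

Z is at the origin; ZM runs at 36.8° with length 39.2, so M = 39.2·(cos 36.8°, sin 36.8°) = (31.39, 23.48). ∠ZMJ = 149.0°, so MJ runs at 36.8° + (180° − 149.0°) = 67.80° from the x-axis; with |MJ| = 32.7, J = M + 32.7·(cos 67.80°, sin 67.80°) = (43.74, 53.76). MJ ⟂ JN; with |JN| = 16.6 on the right of MJ, N = J + 16.6·(0.9259, -0.3778) = (59.11, 47.49). Then |ZN| = |N − Z| = 75.82.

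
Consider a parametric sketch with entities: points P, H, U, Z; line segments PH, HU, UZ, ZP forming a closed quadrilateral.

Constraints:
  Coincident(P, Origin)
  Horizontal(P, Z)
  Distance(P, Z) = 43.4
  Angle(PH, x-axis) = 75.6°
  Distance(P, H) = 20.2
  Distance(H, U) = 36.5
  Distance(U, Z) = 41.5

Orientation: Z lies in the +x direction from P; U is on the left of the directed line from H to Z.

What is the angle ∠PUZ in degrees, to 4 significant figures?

52.53°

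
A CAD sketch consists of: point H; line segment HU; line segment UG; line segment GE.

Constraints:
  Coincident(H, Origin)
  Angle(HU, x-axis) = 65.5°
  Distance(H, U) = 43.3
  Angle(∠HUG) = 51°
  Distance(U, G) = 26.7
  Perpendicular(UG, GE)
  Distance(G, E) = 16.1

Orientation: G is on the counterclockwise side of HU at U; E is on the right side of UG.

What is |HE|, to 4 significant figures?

49.75

H is at the origin; HU runs at 65.5° with length 43.3, so U = 43.3·(cos 65.5°, sin 65.5°) = (17.96, 39.40). ∠HUG = 51.0°, so UG runs at 65.5° + (180° − 51.0°) = 194.5° from the x-axis; with |UG| = 26.7, G = U + 26.7·(cos 194.5°, sin 194.5°) = (-7.893, 32.72). UG is perpendicular to GE; with |GE| = 16.1 on the right of UG, E = G + 16.1·(-0.2504, 0.9681) = (-11.92, 48.30). Then |HE| = |E − H| = 49.75.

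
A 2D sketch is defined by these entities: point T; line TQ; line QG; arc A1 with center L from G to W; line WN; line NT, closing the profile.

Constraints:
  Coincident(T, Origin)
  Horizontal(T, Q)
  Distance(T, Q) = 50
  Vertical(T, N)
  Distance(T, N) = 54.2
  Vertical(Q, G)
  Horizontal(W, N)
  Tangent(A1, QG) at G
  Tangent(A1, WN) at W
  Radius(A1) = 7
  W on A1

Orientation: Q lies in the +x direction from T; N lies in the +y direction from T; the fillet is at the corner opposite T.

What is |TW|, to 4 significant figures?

69.19

The virtual corner opposite T is at (50.00, 54.20). Since A1 is tangent to QG there, LG ⟂ QG and since A1 is tangent to WN there, LW ⟂ WN, with radius 7.0, so the center L sits 7.0 in from both sides at L = (43.00, 47.20). That places the tangent points at G = (50.00, 47.20) on QG and W = (43.00, 54.20) on WN. Then |TW| = |W − T| = 69.19.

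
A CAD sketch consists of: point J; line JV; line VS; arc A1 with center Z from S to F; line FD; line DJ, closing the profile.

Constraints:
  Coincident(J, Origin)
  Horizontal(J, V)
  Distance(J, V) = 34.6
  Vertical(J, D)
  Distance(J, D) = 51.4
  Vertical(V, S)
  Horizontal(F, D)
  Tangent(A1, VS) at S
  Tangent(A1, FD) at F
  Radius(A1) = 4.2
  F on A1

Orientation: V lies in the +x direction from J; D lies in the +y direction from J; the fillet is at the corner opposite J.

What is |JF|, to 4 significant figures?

59.72

J is at the origin; J and V share the same y with |JV| = 34.6 and V on the +x side, so V = (34.60, 0.000). JD is vertical with |JD| = 51.4 and D on the +y side, so D = (0.000, 51.40). The virtual corner opposite J is at (34.60, 51.40). Tangency of A1 to VS means the radius ZS is perpendicular to VS and since A1 is tangent to FD there, ZF ⟂ FD, with radius 4.2, so the center Z sits 4.2 in from both sides at Z = (30.40, 47.20). That places the tangent points at S = (34.60, 47.20) on VS and F = (30.40, 51.40) on FD. Then |JF| = |F − J| = 59.72.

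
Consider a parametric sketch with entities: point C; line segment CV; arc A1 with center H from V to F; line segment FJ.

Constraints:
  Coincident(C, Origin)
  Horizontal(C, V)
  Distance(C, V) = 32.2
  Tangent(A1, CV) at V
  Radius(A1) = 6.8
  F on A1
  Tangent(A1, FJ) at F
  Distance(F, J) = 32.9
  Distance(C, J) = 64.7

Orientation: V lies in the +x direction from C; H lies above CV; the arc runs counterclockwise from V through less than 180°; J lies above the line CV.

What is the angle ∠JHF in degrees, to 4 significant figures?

78.32°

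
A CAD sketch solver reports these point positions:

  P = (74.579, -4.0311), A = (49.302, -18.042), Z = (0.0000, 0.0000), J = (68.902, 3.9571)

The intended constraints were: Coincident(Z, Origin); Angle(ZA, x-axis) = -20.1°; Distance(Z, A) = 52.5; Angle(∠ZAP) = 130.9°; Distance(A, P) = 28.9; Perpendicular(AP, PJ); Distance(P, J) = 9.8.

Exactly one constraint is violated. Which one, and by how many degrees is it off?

Perpendicular(AP, PJ) — off by 6.40°.

Z = (0.00, 0.00) ✓; ZA at -20.10° ✓; |ZA| = 52.50 ✓; ∠ZAP = 130.9° ✓; |AP| = 28.90 ✓; ∠(AP, PJ) = 96.40° ✗; |PJ| = 9.800 ✓.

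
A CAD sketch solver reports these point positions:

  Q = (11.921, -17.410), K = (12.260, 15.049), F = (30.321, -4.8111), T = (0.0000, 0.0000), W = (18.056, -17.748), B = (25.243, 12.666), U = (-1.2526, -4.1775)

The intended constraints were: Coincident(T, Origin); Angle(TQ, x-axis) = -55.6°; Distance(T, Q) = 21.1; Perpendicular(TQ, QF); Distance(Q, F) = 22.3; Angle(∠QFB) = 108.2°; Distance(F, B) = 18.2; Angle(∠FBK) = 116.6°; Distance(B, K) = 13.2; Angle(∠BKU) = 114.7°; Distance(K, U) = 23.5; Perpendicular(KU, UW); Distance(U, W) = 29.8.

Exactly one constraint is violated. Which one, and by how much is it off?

Distance(U, W) = 29.8 — off by 6.20.

T = (0.00, 0.00) ✓; TQ at -55.60° ✓; |TQ| = 21.10 ✓; ∠(TQ, QF) = 90.00° ✓; |QF| = 22.30 ✓; ∠QFB = 108.2° ✓; |FB| = 18.20 ✓; ∠FBK = 116.6° ✓; |BK| = 13.20 ✓; ∠BKU = 114.7° ✓; |KU| = 23.50 ✓; ∠(KU, UW) = 90.00° ✓; |UW| = 23.60 ✗.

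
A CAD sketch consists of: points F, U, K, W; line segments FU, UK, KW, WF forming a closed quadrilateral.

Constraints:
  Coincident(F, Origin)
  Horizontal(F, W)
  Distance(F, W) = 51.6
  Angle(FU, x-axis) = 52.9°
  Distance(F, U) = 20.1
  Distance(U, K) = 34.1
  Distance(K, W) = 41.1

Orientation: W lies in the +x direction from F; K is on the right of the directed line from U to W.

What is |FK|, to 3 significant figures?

23.2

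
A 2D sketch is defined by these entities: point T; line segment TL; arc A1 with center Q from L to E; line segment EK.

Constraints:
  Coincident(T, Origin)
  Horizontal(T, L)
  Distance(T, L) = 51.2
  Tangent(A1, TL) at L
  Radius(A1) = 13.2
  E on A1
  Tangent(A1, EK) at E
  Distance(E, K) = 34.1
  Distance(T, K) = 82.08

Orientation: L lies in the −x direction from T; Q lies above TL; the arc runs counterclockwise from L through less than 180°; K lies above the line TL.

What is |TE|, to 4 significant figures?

48.45

T is at the origin; TL is horizontal with |TL| = 51.2 and L on the −x side, so L = (-51.20, 0.000). Tangency of A1 to TL means the radius QL is perpendicular to TL, so Q = L + (0, 13.2) = (-51.20, 13.20). Since QE ⟂ EK (tangency), |QK| = √(13.2² + 34.1²) = 36.57 regardless of where E sits on A1. So K lies on both circle(T, 82.08) and circle(Q, 36.57); the above-TL intersection is K = (-68.30, 45.52). E is the foot of the tangent from K: E = (-42.55, 23.17).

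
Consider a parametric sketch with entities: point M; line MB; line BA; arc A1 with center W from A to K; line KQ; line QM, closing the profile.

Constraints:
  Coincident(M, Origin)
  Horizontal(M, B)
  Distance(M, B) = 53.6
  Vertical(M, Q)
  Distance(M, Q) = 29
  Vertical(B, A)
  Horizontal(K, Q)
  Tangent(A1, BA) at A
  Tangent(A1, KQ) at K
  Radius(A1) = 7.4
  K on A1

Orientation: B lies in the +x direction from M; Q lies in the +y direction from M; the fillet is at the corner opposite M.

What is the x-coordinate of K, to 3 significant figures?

46.2

The virtual corner opposite M is at (53.6, 29.0). A1 meets BA tangentially, so WA is at right angles to BA and the tangent condition forces WK to be normal to KQ, with radius 7.4, so the center W sits 7.4 in from both sides at W = (46.2, 21.6). That places the tangent points at A = (53.6, 21.6) on BA and K = (46.2, 29.0) on KQ. So K.x = 46.2.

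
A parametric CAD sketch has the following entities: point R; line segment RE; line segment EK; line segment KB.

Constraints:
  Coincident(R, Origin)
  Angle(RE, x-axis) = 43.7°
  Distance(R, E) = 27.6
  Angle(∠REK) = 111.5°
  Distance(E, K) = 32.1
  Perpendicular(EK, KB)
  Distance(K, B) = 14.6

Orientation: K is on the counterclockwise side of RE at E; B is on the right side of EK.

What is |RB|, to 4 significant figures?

58.35

R is at the origin; RE runs at 43.7° with length 27.6, so E = 27.6·(cos 43.7°, sin 43.7°) = (19.95, 19.07). ∠REK = 111.5°, so EK runs at 43.7° + (180° − 111.5°) = 112.2° from the x-axis; with |EK| = 32.1, K = E + 32.1·(cos 112.2°, sin 112.2°) = (7.825, 48.79). EK ⟂ KB; with |KB| = 14.6 on the right of EK, B = K + 14.6·(0.9259, 0.3778) = (21.34, 54.31). Then |RB| = |B − R| = 58.35.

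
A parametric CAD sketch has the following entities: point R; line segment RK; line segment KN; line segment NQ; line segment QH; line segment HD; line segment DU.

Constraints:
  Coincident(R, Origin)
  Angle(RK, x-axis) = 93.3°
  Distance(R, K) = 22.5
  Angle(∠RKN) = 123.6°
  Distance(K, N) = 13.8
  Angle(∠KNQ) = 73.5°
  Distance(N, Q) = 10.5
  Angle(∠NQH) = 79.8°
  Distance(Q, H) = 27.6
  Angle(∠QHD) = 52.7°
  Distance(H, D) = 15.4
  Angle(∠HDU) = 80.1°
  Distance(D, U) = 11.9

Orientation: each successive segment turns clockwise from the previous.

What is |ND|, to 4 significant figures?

16.52

∠NQH = 79.8° gives QH at -169.8° from the x-axis; with |QH| = 27.6, H = (-13.76, 16.02). ∠QHD = 52.7° gives HD at 62.90° from the x-axis; with |HD| = 15.4, D = (-6.748, 29.73). Then |ND| = |D − N| = 16.52.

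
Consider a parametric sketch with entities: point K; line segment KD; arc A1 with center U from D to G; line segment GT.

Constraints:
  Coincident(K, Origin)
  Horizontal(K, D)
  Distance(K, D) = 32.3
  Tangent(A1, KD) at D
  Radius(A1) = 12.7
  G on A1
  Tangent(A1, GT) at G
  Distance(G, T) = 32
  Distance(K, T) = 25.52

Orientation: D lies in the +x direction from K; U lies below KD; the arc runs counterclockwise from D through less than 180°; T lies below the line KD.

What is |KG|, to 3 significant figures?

23.8

K is at the origin; K and D share the same y with |KD| = 32.3 and D on the +x side, so D = (32.3, 0.00). Tangency of A1 to KD means the radius UD is perpendicular to KD, so U = D + (0, -12.7) = (32.3, -12.7). Since UG ⟂ GT (tangency), |UT| = √(12.7² + 32.0²) = 34.4 regardless of where G sits on A1. So T lies on both circle(K, 25.52) and circle(U, 34.4); the below-KD intersection is T = (0.347, -25.5). G is the foot of the tangent from T: G = (23.6, -3.49).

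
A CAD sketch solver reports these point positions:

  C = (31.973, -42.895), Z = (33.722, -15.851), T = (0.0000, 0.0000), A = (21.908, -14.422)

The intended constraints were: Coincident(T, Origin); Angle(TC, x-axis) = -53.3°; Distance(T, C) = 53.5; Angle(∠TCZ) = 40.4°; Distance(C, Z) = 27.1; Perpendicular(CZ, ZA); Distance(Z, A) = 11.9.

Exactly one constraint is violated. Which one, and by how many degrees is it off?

Perpendicular(CZ, ZA) — off by 3.20°.

T = (0.00, 0.00) ✓; TC at -53.30° ✓; |TC| = 53.50 ✓; ∠TCZ = 40.40° ✓; |CZ| = 27.10 ✓; ∠(CZ, ZA) = 86.80° ✗; |ZA| = 11.90 ✓.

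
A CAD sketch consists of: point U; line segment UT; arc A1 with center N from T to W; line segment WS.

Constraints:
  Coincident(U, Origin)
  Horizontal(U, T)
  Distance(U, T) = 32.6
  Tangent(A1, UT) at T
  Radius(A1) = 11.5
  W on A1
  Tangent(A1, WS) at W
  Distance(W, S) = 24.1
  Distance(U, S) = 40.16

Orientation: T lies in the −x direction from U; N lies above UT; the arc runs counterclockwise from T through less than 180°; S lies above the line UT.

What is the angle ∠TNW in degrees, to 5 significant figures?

86.876°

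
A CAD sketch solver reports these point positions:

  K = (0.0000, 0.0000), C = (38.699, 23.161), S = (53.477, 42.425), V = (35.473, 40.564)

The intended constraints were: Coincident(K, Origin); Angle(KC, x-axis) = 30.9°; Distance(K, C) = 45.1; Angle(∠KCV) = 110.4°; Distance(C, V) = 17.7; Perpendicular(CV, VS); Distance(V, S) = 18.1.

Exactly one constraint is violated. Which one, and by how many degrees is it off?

Perpendicular(CV, VS) — off by 4.60°.

K = (0.00, 0.00) ✓; KC at 30.90° ✓; |KC| = 45.10 ✓; ∠KCV = 110.4° ✓; |CV| = 17.70 ✓; ∠(CV, VS) = 94.60° ✗; |VS| = 18.10 ✓.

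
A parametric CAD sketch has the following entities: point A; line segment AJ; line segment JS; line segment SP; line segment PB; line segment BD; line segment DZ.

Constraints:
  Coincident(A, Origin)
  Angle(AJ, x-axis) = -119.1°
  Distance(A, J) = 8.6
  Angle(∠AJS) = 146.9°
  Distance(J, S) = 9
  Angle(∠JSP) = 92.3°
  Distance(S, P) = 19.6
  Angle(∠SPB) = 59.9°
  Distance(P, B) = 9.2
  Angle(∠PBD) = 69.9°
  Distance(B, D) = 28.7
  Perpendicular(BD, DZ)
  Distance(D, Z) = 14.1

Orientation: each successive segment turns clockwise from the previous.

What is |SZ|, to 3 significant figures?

24.3

A is at the origin; AJ runs at -119.1° with length 8.6, so J = (-4.18, -7.51). ∠AJS = 146.9° gives JS at -152° from the x-axis; with |JS| = 9.0, S = (-12.1, -11.7). ∠JSP = 92.3° gives SP at 120° from the x-axis; with |SP| = 19.6, P = (-22.0, 5.25). ∠SPB = 59.9° gives PB at 2.84e-14° from the x-axis; with |PB| = 9.2, B = (-12.8, 5.25). ∠PBD = 69.9° gives BD at -110° from the x-axis; with |BD| = 28.7, D = (-22.6, -21.7). The perpendicularity gives DZ at right angles to BD, so DZ runs at 160°; with |DZ| = 14.1, Z = (-35.9, -16.9). Then |SZ| = |Z − S| = 24.3.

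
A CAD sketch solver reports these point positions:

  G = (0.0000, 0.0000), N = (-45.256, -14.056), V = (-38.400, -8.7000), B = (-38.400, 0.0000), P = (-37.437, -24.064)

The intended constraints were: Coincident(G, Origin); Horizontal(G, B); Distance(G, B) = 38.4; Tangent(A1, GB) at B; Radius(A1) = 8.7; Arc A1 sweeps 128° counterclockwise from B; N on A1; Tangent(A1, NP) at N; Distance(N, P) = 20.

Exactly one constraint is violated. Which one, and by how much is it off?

Distance(N, P) = 20 — off by 7.30.

G = (0.00, 0.00) ✓; G.y = 0.00, B.y = 0.00 ✓; |GB| = 38.40 ✓; ∠(VB, BG) = 90.00° ✓; |VB| = 8.700 ✓; bearing(V→N) − bearing(V→B) = 128.0° ✓; |VN| = 8.700 ✓; ∠(VN, NP) = 90.00° ✓; |NP| = 12.70 ✗.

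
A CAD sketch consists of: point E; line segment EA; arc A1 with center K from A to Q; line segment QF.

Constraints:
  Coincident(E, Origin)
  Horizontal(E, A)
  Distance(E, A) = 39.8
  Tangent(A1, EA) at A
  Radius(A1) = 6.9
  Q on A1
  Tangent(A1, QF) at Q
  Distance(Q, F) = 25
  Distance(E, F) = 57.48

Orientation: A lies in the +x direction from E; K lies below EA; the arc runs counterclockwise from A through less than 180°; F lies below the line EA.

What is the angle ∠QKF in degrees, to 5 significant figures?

74.570°

E is at the origin; E and A share the same y with |EA| = 39.8 and A on the +x side, so A = (39.800, 0.0000). The tangent condition forces KA to be normal to EA, so K = A + (0, -6.9) = (39.800, -6.9000). Since KQ ⟂ QF (tangency), |KF| = √(6.9² + 25.0²) = 25.935 regardless of where Q sits on A1. So F lies on both circle(E, 57.48) and circle(K, 25.935); the below-EA intersection is F = (48.099, -31.471). Q is the foot of the tangent from F: Q = (34.086, -10.768).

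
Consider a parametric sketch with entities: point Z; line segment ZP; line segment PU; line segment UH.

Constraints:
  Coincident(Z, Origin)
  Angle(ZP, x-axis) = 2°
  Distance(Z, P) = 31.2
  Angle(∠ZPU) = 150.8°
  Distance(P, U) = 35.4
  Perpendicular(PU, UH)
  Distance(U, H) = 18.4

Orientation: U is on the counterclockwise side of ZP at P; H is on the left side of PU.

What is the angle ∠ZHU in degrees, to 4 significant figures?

87.09°

∠ZPU = 150.8°, so PU runs at 2.0° + (180° − 150.8°) = 31.20° from the x-axis; with |PU| = 35.4, U = P + 35.4·(cos 31.20°, sin 31.20°) = (61.46, 19.43). PU is perpendicular to UH; with |UH| = 18.4 on the left of PU, H = U + 18.4·(-0.5180, 0.8554) = (51.93, 35.17). Then cos ∠ZHU = HZ·HU / (|HZ||HU|), giving 87.09°.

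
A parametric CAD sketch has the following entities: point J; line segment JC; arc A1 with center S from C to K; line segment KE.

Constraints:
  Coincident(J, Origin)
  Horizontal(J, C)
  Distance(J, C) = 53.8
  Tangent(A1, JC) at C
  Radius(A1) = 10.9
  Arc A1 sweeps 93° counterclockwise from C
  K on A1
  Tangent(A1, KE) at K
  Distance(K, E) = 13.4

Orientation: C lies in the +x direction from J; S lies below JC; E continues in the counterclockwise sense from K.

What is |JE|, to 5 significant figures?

50.200

J is at the origin; J and C share the same y with |JC| = 53.8 and C on the +x side, so C = (53.800, 0.0000). A1 meets JC tangentially, so SC is at right angles to JC, so S = C + (0, -10.9) = (53.800, -10.900). On A1, C sits at bearing 90° from S; a 93° counterclockwise sweep puts K at bearing 183°, so K = S + 10.9·(cos 183°, sin 183°) = (42.915, -11.470). A1 meets KE tangentially, so SK is at right angles to KE, so KE runs along (−sin 183°, cos 183°); with |KE| = 13.4, E = (43.616, -24.852). Then |JE| = |E − J| = 50.200.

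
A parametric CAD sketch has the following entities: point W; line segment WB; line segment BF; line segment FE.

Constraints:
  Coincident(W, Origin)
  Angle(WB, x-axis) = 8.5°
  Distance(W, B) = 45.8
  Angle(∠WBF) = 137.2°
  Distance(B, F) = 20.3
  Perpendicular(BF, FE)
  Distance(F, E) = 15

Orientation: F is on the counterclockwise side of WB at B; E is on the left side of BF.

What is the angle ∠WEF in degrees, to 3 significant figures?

107°

W is at the origin; WB runs at 8.5° with length 45.8, so B = 45.8·(cos 8.5°, sin 8.5°) = (45.3, 6.77). ∠WBF = 137.2°, so BF runs at 8.5° + (180° − 137.2°) = 51.3° from the x-axis; with |BF| = 20.3, F = B + 20.3·(cos 51.3°, sin 51.3°) = (58.0, 22.6). BF is perpendicular to FE; with |FE| = 15.0 on the left of BF, E = F + 15.0·(-0.780, 0.625) = (46.3, 32.0). Then cos ∠WEF = EW·EF / (|EW||EF|), giving 107°.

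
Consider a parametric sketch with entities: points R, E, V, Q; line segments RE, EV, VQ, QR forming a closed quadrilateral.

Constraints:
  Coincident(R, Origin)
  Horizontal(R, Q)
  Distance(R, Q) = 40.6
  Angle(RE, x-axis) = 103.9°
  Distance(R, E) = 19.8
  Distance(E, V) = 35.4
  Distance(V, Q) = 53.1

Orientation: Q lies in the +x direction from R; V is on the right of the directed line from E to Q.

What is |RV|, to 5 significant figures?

18.732

Checks: |EV| = 35.40 ✓; |VQ| = 53.10 ✓.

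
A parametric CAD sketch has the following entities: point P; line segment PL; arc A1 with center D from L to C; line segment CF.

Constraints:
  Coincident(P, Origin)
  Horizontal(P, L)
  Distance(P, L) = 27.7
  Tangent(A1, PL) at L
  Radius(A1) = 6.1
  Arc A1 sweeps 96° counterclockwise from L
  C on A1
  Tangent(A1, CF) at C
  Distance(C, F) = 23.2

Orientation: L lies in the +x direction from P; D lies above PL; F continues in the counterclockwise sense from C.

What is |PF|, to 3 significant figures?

43.3

On A1, L sits at bearing -90° from D; a 96° counterclockwise sweep puts C at bearing 6°, so C = D + 6.1·(cos 6°, sin 6°) = (33.8, 6.74). The tangent condition forces DC to be normal to CF, so CF runs along (−sin 6°, cos 6°); with |CF| = 23.2, F = (31.3, 29.8). Then |PF| = |F − P| = 43.3.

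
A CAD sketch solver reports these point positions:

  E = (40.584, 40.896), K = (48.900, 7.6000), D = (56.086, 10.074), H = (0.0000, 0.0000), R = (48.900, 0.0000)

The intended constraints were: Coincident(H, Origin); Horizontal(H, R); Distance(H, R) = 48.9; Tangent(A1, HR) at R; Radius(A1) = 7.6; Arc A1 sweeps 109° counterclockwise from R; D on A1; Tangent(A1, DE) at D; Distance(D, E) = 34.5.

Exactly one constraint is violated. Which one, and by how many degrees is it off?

Tangent(A1, DE) at D — off by 7.70°.

H = (0.00, 0.00) ✓; H.y = 0.00, R.y = 0.00 ✓; |HR| = 48.90 ✓; ∠(KR, RH) = 90.00° ✓; |KR| = 7.600 ✓; bearing(K→D) − bearing(K→R) = 109.0° ✓; |KD| = 7.600 ✓; ∠(KD, DE) = 82.30° ✗; |DE| = 34.50 ✓.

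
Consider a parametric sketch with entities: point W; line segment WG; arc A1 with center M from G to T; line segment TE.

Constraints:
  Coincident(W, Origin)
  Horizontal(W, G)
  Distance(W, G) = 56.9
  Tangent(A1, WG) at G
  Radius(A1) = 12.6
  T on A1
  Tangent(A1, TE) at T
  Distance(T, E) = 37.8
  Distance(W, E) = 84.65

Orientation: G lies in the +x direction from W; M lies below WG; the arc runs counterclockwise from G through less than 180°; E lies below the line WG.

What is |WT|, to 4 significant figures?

50.43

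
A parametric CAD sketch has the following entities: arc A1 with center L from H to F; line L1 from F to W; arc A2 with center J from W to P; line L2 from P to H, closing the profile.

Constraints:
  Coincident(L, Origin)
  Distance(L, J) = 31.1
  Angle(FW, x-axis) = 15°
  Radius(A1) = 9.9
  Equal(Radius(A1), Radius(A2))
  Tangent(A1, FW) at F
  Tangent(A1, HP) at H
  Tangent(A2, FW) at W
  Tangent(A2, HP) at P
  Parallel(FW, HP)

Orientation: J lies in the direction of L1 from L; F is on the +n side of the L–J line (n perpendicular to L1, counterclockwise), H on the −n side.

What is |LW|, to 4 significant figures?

32.64

The slot axis is L1's direction at 15.0°, so u = (cos 15.0°, sin 15.0°) = (0.9659, 0.2588) and n = (−sin 15.0°, cos 15.0°) = (-0.2588, 0.9659). L is at the origin and J lies 31.1 along u from L, so J = 31.1·u = (30.04, 8.049). Tangency of A1 to both parallel lines with radius 9.9 puts F and H at L ± 9.9·n: F = (-2.562, 9.563), H = (2.562, -9.563). Equal radii place W and P the same way about J: W = J + 9.9·n = (27.48, 17.61), P = J − 9.9·n = (32.60, -1.513). Then |LW| = |W − L| = 32.64.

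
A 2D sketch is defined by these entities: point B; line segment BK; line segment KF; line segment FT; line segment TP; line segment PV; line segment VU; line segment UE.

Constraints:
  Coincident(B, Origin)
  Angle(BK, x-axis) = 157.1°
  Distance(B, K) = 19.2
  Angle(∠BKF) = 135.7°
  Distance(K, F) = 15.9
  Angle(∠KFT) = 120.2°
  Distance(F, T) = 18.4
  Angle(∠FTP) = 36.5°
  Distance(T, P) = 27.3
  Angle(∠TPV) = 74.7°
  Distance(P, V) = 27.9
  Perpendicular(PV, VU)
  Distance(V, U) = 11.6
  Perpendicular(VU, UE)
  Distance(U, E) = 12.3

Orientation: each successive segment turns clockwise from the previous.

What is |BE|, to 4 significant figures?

35.21

The perpendicularity gives VU at right angles to PV, so VU runs at 74.20°; with |VU| = 11.6, U = (-36.70, 28.28). VU is perpendicular to UE, so UE runs at -15.80°; with |UE| = 12.3, E = (-24.87, 24.93). Then |BE| = |E − B| = 35.21.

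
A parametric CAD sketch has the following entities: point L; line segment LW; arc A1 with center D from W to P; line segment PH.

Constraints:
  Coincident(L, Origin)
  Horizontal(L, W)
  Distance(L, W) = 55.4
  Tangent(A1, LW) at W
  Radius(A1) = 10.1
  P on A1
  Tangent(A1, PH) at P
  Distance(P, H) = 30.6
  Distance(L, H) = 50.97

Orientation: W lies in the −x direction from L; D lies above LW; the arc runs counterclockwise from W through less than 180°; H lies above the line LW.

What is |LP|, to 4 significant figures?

46.34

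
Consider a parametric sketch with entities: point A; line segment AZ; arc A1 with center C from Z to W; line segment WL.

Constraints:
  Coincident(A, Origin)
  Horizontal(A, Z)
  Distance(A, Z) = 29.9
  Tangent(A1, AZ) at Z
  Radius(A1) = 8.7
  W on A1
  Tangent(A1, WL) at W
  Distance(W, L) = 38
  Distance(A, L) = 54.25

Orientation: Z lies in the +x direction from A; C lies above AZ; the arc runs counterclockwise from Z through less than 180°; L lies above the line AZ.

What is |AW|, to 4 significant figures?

39.84

A is at the origin; A and Z share the same y with |AZ| = 29.9 and Z on the +x side, so Z = (29.90, 0.000). A1 meets AZ tangentially, so CZ is at right angles to AZ, so C = Z + (0, 8.7) = (29.90, 8.700). Since CW ⟂ WL (tangency), |CL| = √(8.7² + 38.0²) = 38.98 regardless of where W sits on A1. So L lies on both circle(A, 54.25) and circle(C, 38.98); the above-AZ intersection is L = (26.19, 47.51). W is the foot of the tangent from L: W = (38.16, 11.44).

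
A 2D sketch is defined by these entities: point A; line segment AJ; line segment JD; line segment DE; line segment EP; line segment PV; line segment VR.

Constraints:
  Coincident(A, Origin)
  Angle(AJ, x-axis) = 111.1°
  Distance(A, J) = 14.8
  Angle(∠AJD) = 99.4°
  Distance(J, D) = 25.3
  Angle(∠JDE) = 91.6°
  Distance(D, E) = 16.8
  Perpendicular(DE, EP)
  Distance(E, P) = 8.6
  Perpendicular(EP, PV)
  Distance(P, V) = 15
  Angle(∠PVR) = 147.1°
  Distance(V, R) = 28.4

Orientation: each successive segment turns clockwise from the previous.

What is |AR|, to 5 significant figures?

50.072

A is at the origin; AJ runs at 111.1° with length 14.8, so J = (-5.3280, 13.808). ∠AJD = 99.4° gives JD at 30.500° from the x-axis; with |JD| = 25.3, D = (16.471, 26.648). ∠JDE = 91.6° gives DE at -57.900° from the x-axis; with |DE| = 16.8, E = (25.399, 12.417). The perpendicularity gives EP at right angles to DE, so EP runs at -147.90°; with |EP| = 8.6, P = (18.114, 7.8468). EP is perpendicular to PV, so PV runs at 122.10°; with |PV| = 15.0, V = (10.143, 20.554). ∠PVR = 147.1° gives VR at 89.200° from the x-axis; with |VR| = 28.4, R = (10.539, 48.951). Then |AR| = |R − A| = 50.072.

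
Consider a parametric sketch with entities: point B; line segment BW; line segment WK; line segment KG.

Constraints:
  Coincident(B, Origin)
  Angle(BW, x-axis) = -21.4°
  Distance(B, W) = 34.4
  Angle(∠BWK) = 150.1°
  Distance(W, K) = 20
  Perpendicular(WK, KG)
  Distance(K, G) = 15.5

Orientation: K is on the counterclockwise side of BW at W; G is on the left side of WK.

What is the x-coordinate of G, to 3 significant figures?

49.5

∠BWK = 150.1°, so WK runs at -21.4° + (180° − 150.1°) = 8.50° from the x-axis; with |WK| = 20.0, K = W + 20.0·(cos 8.50°, sin 8.50°) = (51.8, -9.60). WK ⟂ KG; with |KG| = 15.5 on the left of WK, G = K + 15.5·(-0.148, 0.989) = (49.5, 5.73). So G.x = 49.5.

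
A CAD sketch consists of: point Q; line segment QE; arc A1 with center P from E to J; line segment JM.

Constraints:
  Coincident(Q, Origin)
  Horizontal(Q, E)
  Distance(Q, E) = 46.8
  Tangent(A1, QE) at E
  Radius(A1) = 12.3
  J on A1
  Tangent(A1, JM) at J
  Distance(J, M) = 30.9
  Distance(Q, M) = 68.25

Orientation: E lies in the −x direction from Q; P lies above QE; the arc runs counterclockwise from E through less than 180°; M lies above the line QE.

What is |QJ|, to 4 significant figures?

40.42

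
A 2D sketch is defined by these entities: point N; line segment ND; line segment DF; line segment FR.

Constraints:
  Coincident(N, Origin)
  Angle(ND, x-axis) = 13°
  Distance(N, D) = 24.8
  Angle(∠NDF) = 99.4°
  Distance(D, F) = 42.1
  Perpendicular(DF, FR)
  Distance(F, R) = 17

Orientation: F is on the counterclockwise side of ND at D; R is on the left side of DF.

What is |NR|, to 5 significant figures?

46.751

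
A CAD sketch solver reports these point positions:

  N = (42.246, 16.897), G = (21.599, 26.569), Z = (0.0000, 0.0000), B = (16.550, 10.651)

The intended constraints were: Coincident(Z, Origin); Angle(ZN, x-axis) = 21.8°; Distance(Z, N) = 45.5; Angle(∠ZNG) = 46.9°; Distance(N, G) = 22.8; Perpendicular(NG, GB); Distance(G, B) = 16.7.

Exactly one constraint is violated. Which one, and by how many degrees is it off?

Perpendicular(NG, GB) — off by 7.50°.

Z = (0.00, 0.00) ✓; ZN at 21.80° ✓; |ZN| = 45.50 ✓; ∠ZNG = 46.90° ✓; |NG| = 22.80 ✓; ∠(NG, GB) = 97.50° ✗; |GB| = 16.70 ✓.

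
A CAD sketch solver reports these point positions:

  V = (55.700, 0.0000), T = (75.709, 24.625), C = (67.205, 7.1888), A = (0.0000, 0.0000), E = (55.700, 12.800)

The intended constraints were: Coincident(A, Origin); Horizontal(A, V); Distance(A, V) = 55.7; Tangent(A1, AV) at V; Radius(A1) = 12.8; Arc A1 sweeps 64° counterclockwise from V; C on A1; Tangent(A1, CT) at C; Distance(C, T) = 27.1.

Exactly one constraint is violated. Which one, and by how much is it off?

Distance(C, T) = 27.1 — off by 7.70.

A = (0.00, 0.00) ✓; A.y = 0.00, V.y = 0.00 ✓; |AV| = 55.70 ✓; ∠(EV, VA) = 90.00° ✓; |EV| = 12.80 ✓; bearing(E→C) − bearing(E→V) = 64.00° ✓; |EC| = 12.80 ✓; ∠(EC, CT) = 90.00° ✓; |CT| = 19.40 ✗.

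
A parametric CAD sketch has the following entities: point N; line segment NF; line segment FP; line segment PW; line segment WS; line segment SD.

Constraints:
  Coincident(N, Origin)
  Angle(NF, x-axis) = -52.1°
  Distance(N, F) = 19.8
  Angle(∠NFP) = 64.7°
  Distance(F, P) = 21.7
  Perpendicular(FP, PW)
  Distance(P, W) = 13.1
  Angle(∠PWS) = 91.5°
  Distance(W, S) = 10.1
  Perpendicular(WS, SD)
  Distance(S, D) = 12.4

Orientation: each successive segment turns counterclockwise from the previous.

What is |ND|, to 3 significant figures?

17.2

N is at the origin; NF runs at -52.1° with length 19.8, so F = (12.2, -15.6). ∠NFP = 64.7° gives FP at 63.2° from the x-axis; with |FP| = 21.7, P = (21.9, 3.75). FP ⟂ PW, so PW runs at 153°; with |PW| = 13.1, W = (10.3, 9.65). ∠PWS = 91.5° gives WS at -118° from the x-axis; with |WS| = 10.1, S = (5.47, 0.759). WS is perpendicular to SD, so SD runs at -28.3°; with |SD| = 12.4, D = (16.4, -5.12). Then |ND| = |D − N| = 17.2.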